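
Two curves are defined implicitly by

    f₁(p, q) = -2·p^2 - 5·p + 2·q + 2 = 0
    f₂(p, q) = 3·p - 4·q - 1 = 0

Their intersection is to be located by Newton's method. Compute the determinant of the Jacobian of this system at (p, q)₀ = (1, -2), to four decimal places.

J = [[-4·p - 5, 2], [3, -4]].
At the point, J = [[-9.0000, 2.0000], [3.0000, -4.0000]].
det J = 30.0000.

30.0000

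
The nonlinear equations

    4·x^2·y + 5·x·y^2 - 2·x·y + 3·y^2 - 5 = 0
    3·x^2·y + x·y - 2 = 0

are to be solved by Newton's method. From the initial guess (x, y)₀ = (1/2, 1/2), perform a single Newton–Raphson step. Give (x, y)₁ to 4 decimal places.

(0.8702, 1.0076)

At (1/2, 1/2): F = (-3.6250, -1.3750).
Jacobian J = [[8·x·y + 5·y^2 - 2·y, 4·x^2 + 10·x·y - 2·x + 6·y], [6·x·y + y, 3·x^2 + x]].
At the point, J = [[2.2500, 5.5000], [2.0000, 1.2500]] (det J = -8.1875).
Solving J·Δ = −F gives Δ = (0.3702, 0.5076).
Then the next iterate is (x, y)₁ = (0.8702, 1.0076).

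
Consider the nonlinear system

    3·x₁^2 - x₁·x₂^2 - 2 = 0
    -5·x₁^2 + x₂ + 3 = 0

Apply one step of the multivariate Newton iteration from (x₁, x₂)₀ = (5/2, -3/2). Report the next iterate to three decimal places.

(1.330, -0.995)

At (5/2, -3/2): F = (11.125, -29.750).
Jacobian J = [[6·x₁ - x₂^2, -2·x₁·x₂], [-10·x₁, 1]].
At the point, J = [[12.750, 7.500], [-25.000, 1.000]] (det J = 200.250).
Solving J·Δ = −F gives Δ = (-1.170, 0.505).
Then the next iterate is (x₁, x₂)₁ = (1.330, -0.995).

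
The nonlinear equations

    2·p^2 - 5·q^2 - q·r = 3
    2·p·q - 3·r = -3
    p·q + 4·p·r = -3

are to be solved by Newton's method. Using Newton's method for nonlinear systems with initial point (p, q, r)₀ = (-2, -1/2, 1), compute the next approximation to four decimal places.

(-1.2245, 0.0251, 0.7080)

At (-2, -1/2, 1): F = (4.2500, 2.0000, -4.0000).
Jacobian J = [[4·p, -10·q - r, -q], [2·q, 2·p, -3], [q + 4·r, p, 4·p]].
At the point, J = [[-8.0000, 4.0000, 0.5000], [-1.0000, -4.0000, -3.0000], [3.5000, -2.0000, -8.0000]] (det J = -274.0000).
Solving J·Δ = −F gives Δ = (0.7755, 0.5251, -0.2920).
Then the next iterate is (p, q, r)₁ = (-1.2245, 0.0251, 0.7080).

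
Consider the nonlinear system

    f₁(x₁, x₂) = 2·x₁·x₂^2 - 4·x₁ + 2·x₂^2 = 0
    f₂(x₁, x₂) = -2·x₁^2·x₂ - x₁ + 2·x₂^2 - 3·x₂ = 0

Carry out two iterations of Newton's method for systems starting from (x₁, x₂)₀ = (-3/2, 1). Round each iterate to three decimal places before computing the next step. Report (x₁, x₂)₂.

At (-3/2, 1): F = (5.000, -4.000).
Jacobian J = [[2·x₂^2 - 4, 4·x₁·x₂ + 4·x₂], [-4·x₁·x₂ - 1, -2·x₁^2 + 4·x₂ - 3]].
At the point, J = [[-2.000, -2.000], [5.000, -3.500]] (det J = 17.000).
Solving J·Δ = −F gives Δ = (1.500, 1.000).
Then the next iterate is (x₁, x₂)₁ = (0.000, 2.000).
Round to (0.000, 2.000) and repeat: F = (8.000, 2.000), J = [[4.000, 8.000], [-1.000, 5.000]].
Δ = (-0.857, -0.571), so (x₁, x₂)₂ = (-0.857, 1.429).

(-0.857, 1.429)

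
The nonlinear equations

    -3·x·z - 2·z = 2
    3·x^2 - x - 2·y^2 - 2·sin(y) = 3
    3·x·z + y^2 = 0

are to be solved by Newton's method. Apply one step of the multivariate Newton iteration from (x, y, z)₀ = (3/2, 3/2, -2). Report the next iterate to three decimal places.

(2.086, 1.572, 0.233)

At (3/2, 3/2, -2): F = (11.000, -4.24499, -6.750).
Jacobian J = [[-3·z, 0, -3·x - 2], [6·x - 1, -4·y - 2·cos(y), 0], [3·z, 2·y, 3·x]].
At the point, J = [[6.000, 0.000, -6.500], [8.000, -6.14147, 0.000], [-6.000, 3.000, 4.500]] (det J = -82.30231).
Solving J·Δ = −F gives Δ = (0.586, 0.072, 2.233).
Then the next iterate is (x, y, z)₁ = (2.086, 1.572, 0.233).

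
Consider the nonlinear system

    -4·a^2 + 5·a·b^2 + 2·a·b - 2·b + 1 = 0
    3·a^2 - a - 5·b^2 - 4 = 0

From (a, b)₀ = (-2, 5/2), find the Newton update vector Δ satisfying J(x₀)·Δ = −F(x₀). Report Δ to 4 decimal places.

At (-2, 5/2): F = (-92.5000, -21.2500).
Jacobian J = [[-8·a + 5·b^2 + 2·b, 10·a·b + 2·a - 2], [6·a - 1, -10·b]].
At the point, J = [[52.2500, -56.0000], [-13.0000, -25.0000]] (det J = -2034.2500).
Solving J·Δ = −F gives Δ = (0.5518, -1.1369).

(0.5518, -1.1369)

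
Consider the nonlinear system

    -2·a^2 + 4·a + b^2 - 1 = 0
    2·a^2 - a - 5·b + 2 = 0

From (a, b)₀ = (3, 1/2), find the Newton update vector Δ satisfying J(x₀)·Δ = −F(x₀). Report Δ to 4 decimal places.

At (3, 1/2): F = (-6.7500, 14.5000).
Jacobian J = [[-4·a + 4, 2·b], [4·a - 1, -5]].
At the point, J = [[-8.0000, 1.0000], [11.0000, -5.0000]] (det J = 29.0000).
Solving J·Δ = −F gives Δ = (-0.6638, 1.4397).

(-0.6638, 1.4397)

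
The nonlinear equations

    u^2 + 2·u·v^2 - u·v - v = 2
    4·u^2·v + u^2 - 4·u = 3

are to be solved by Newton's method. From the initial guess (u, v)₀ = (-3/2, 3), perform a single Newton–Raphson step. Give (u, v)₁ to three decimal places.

At (-3/2, 3): F = (-25.250, 32.250).
Jacobian J = [[2·u + 2·v^2 - v, 4·u·v - u - 1], [8·u·v + 2·u - 4, 4·u^2]].
At the point, J = [[12.000, -17.500], [-43.000, 9.000]] (det J = -644.500).
Solving J·Δ = −F gives Δ = (0.523, -1.084).
Then the next iterate is (u, v)₁ = (-0.977, 1.916).

(-0.977, 1.916)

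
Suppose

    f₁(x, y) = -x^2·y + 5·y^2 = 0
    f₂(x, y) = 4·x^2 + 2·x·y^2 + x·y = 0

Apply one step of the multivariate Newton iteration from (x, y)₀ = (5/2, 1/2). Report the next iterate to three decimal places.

(-0.208, 4.417)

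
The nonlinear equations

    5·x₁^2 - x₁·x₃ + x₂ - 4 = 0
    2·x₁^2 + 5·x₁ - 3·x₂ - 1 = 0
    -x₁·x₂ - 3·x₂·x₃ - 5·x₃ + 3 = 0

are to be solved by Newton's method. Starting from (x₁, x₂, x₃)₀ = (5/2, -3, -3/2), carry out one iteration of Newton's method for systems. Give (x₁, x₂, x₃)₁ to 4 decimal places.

(1.0978, 0.9890, -3.5678)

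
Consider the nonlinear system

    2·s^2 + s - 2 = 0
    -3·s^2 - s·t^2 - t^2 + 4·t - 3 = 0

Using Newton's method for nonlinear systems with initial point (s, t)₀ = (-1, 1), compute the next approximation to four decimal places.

(-1.3333, 1.9167)

At (-1, 1): F = (-1.0000, -2.0000).
Jacobian J = [[4·s + 1, 0], [-6·s - t^2, -2·s·t - 2·t + 4]].
At the point, J = [[-3.0000, 0.0000], [5.0000, 4.0000]] (det J = -12.0000).
Solving J·Δ = −F gives Δ = (-0.3333, 0.9167).
Then the next iterate is (s, t)₁ = (-1.3333, 1.9167).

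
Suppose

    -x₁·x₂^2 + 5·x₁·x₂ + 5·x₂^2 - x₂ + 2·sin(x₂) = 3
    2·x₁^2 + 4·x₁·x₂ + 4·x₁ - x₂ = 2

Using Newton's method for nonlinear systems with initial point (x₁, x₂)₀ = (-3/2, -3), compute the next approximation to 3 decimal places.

At (-3/2, -3): F = (80.71776, 17.500).
Jacobian J = [[-x₂^2 + 5·x₂, -2·x₁·x₂ + 5·x₁ + 10·x₂ + 2·cos(x₂) - 1], [4·x₁ + 4·x₂ + 4, 4·x₁ - 1]].
At the point, J = [[-24.000, -49.47998], [-14.000, -7.000]] (det J = -524.71979).
Solving J·Δ = −F gives Δ = (0.573, 1.353).
Then the next iterate is (x₁, x₂)₁ = (-0.927, -1.647).

(-0.927, -1.647)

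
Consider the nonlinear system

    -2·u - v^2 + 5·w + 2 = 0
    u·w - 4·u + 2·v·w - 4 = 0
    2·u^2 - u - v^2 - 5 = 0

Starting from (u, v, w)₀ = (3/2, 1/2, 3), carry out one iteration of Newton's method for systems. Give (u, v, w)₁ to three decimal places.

(2.238, 1.942, 0.834)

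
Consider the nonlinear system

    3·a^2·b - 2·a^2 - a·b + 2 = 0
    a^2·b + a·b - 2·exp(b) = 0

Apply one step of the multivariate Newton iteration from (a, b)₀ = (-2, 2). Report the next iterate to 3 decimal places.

At (-2, 2): F = (22.000, -10.77811).
Jacobian J = [[6·a·b - 4·a - b, 3·a^2 - a], [2·a·b + b, a^2 + a - 2·exp(b)]].
At the point, J = [[-18.000, 14.000], [-6.000, -12.77811]] (det J = 314.00602).
Solving J·Δ = −F gives Δ = (0.415, -1.038).
Then the next iterate is (a, b)₁ = (-1.585, 0.962).

(-1.585, 0.962)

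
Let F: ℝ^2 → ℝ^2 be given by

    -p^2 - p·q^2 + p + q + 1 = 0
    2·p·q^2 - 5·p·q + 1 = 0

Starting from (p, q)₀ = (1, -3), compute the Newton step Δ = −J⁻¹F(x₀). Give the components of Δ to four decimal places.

(-0.8361, 0.3770)

At (1, -3): F = (-11.0000, 34.0000).
Jacobian J = [[-2·p - q^2 + 1, -2·p·q + 1], [2·q^2 - 5·q, 4·p·q - 5·p]].
At the point, J = [[-10.0000, 7.0000], [33.0000, -17.0000]] (det J = -61.0000).
Solving J·Δ = −F gives Δ = (-0.8361, 0.3770).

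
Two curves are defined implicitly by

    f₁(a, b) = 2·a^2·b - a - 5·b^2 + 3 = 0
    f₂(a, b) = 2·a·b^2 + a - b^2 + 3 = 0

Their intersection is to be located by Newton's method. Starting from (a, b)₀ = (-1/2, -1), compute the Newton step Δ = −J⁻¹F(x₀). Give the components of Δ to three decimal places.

At (-1/2, -1): F = (-2.000, 0.500).
Jacobian J = [[4·a·b - 1, 2·a^2 - 10·b], [2·b^2 + 1, 4·a·b - 2·b]].
At the point, J = [[1.000, 10.500], [3.000, 4.000]] (det J = -27.500).
Solving J·Δ = −F gives Δ = (-0.482, 0.236).

(-0.482, 0.236)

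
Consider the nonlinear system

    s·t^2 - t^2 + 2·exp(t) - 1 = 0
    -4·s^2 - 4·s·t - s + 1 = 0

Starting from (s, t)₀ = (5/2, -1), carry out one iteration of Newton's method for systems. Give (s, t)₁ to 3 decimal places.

(1.475, -0.907)

At (5/2, -1): F = (1.23576, -16.500).
Jacobian J = [[t^2, 2·s·t - 2·t + 2·exp(t)], [-8·s - 4·t - 1, -4·s]].
At the point, J = [[1.000, -2.26424], [-17.000, -10.000]] (det J = -48.49210).
Solving J·Δ = −F gives Δ = (-1.025, 0.093).
Then the next iterate is (s, t)₁ = (1.475, -0.907).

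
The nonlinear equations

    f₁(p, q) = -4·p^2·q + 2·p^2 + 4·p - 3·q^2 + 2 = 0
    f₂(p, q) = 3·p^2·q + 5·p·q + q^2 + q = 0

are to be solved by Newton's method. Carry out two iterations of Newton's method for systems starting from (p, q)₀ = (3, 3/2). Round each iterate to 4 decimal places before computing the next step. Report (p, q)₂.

At (3, 3/2): F = (-28.7500, 66.7500).
Jacobian J = [[-8·p·q + 4·p + 4, -4·p^2 - 6·q], [6·p·q + 5·q, 3·p^2 + 5·p + 2·q + 1]].
At the point, J = [[-20.0000, -45.0000], [34.5000, 46.0000]] (det J = 632.5000).
Solving J·Δ = −F gives Δ = (-2.6581, 0.5425).
Then the next iterate is (p, q)₁ = (0.3419, 2.0425).
Round to (0.3419, 2.0425) and repeat: F = (-9.869065, 10.422238), J = [[-0.219046, -12.722582], [14.402484, 7.145187]].
Δ = (-0.3417, -0.7698), so (p, q)₂ = (0.0002, 1.2727).

(0.0002, 1.2727)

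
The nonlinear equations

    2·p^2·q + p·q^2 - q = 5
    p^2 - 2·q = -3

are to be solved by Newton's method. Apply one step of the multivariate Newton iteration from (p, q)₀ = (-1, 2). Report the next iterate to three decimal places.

At (-1, 2): F = (-7.000, 0.000).
Jacobian J = [[4·p·q + q^2, 2·p^2 + 2·p·q - 1], [2·p, -2]].
At the point, J = [[-4.000, -3.000], [-2.000, -2.000]] (det J = 2.000).
Solving J·Δ = −F gives Δ = (-7.000, 7.000).
Then the next iterate is (p, q)₁ = (-8.000, 9.000).

(-8.000, 9.000)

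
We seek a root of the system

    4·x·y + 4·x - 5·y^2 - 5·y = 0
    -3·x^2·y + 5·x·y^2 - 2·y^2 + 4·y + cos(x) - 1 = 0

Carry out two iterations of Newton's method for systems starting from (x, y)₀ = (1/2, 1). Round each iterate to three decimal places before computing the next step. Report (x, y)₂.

(-0.104, -0.030)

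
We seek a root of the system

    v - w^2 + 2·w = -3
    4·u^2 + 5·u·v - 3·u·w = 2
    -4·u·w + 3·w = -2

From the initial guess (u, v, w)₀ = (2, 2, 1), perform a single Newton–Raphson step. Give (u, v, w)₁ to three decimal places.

At (2, 2, 1): F = (6.000, 28.000, -3.000).
Jacobian J = [[0, 1, -2·w + 2], [8·u + 5·v - 3·w, 5·u, -3·u], [-4·w, 0, -4·u + 3]].
At the point, J = [[0.000, 1.000, 0.000], [23.000, 10.000, -6.000], [-4.000, 0.000, -5.000]] (det J = 139.000).
Solving J·Δ = −F gives Δ = (1.022, -6.000, -1.417).
Then the next iterate is (u, v, w)₁ = (3.022, -4.000, -0.417).

(3.022, -4.000, -0.417)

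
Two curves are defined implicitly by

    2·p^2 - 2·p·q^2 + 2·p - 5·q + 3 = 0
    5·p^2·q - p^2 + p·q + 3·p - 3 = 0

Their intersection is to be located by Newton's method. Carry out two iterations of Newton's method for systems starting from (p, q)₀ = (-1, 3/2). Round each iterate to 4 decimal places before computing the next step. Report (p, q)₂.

At (-1, 3/2): F = (0.0000, -1.0000).
Jacobian J = [[4·p - 2·q^2 + 2, -4·p·q - 5], [10·p·q - 2·p + q + 3, 5·p^2 + p]].
At the point, J = [[-6.5000, 1.0000], [-8.5000, 4.0000]] (det J = -17.5000).
Solving J·Δ = −F gives Δ = (0.0571, 0.3714).
Then the next iterate is (p, q)₁ = (-0.9429, 1.8714).
Round to (-0.9429, 1.8714) and repeat: F = (0.139653, -0.163365), J = [[-8.775876, 2.058172], [-10.888231, 3.502402]].
Δ = (0.0991, 0.3548), so (p, q)₂ = (-0.8438, 2.2262).

(-0.8438, 2.2262)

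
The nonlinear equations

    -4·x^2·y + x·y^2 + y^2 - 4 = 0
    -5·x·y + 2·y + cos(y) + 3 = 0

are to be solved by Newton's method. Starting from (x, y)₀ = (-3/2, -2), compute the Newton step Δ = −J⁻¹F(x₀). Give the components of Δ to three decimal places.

At (-3/2, -2): F = (12.000, -16.41615).
Jacobian J = [[-8·x·y + y^2, -4·x^2 + 2·x·y + 2·y], [-5·y, -5·x - sin(y) + 2]].
At the point, J = [[-20.000, -7.000], [10.000, 10.40930]] (det J = -138.18595).
Solving J·Δ = −F gives Δ = (0.072, 1.508).

(0.072, 1.508)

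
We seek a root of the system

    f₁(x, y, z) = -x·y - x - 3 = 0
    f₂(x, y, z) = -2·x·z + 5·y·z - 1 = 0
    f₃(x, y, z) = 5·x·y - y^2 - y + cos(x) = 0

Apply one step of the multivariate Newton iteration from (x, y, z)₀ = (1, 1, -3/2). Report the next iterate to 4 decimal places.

(41.7477, -85.4955, -256.6531)

At (1, 1, -3/2): F = (-5.0000, -5.5000, 3.540302).
Jacobian J = [[-y - 1, -x, 0], [-2·z, 5·z, -2·x + 5·y], [5·y - sin(x), 5·x - 2·y - 1, 0]].
At the point, J = [[-2.0000, -1.0000, 0.0000], [3.0000, -7.5000, 3.0000], [4.158529, 2.0000, 0.0000]] (det J = -0.475587).
Solving J·Δ = −F gives Δ = (40.7477, -86.4955, -255.1531).
Then the next iterate is (x, y, z)₁ = (41.7477, -85.4955, -256.6531).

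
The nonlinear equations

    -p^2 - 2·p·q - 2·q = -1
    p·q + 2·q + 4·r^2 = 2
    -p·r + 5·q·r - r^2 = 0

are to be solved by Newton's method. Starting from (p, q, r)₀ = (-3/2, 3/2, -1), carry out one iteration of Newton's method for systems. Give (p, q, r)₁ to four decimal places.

At (-3/2, 3/2, -1): F = (0.2500, 2.7500, -10.0000).
Jacobian J = [[-2·p - 2·q, -2·p - 2, 0], [q, p + 2, 8·r], [-r, 5·r, -p + 5·q - 2·r]].
At the point, J = [[0.0000, 1.0000, 0.0000], [1.5000, 0.5000, -8.0000], [1.0000, -5.0000, 11.0000]] (det J = -24.5000).
Solving J·Δ = −F gives Δ = (1.6786, -0.2500, 0.6429).
Then the next iterate is (p, q, r)₁ = (0.1786, 1.2500, -0.3571).

(0.1786, 1.2500, -0.3571)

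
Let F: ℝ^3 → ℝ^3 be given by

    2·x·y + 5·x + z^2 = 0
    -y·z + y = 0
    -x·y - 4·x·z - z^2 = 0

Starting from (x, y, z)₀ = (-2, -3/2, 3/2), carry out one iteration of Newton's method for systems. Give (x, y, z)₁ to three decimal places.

(-1.865, -2.493, 0.669)

At (-2, -3/2, 3/2): F = (-1.750, 0.750, 6.750).
Jacobian J = [[2·y + 5, 2·x, 2·z], [0, -z + 1, -y], [-y - 4·z, -x, -4·x - 2·z]].
At the point, J = [[2.000, -4.000, 3.000], [0.000, -0.500, 1.500], [-4.500, 2.000, 5.000]] (det J = 9.250).
Solving J·Δ = −F gives Δ = (0.135, -0.993, -0.831).
Then the next iterate is (x, y, z)₁ = (-1.865, -2.493, 0.669).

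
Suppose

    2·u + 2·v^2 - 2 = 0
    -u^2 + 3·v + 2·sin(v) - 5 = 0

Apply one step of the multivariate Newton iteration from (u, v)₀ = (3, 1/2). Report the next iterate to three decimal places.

At (3, 1/2): F = (4.500, -11.54115).
Jacobian J = [[2, 4·v], [-2·u, 2·cos(v) + 3]].
At the point, J = [[2.000, 2.000], [-6.000, 4.75517]] (det J = 21.51033).
Solving J·Δ = −F gives Δ = (-2.068, -0.182).
Then the next iterate is (u, v)₁ = (0.932, 0.318).

(0.932, 0.318)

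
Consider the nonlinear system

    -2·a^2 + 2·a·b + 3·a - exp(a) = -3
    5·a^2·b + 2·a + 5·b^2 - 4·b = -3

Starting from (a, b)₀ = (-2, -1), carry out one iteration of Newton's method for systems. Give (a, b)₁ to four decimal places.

(-1.3568, -1.3584)

At (-2, -1): F = (-7.135335, -12.0000).
Jacobian J = [[-4·a + 2·b - exp(a) + 3, 2·a], [10·a·b + 2, 5·a^2 + 10·b - 4]].
At the point, J = [[8.864665, -4.0000], [22.0000, 6.0000]] (det J = 141.187988).
Solving J·Δ = −F gives Δ = (0.6432, -0.3584).
Then the next iterate is (a, b)₁ = (-1.3568, -1.3584).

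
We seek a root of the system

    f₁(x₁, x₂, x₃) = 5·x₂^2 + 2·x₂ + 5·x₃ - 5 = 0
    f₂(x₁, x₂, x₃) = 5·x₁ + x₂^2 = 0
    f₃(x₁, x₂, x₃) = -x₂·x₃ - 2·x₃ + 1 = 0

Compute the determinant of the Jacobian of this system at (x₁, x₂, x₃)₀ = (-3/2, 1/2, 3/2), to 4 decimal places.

50.0000

J = [[0, 10·x₂ + 2, 5], [5, 2·x₂, 0], [0, -x₃, -x₂ - 2]].
At the point, J = [[0.0000, 7.0000, 5.0000], [5.0000, 1.0000, 0.0000], [0.0000, -1.5000, -2.5000]].
det J = 50.0000.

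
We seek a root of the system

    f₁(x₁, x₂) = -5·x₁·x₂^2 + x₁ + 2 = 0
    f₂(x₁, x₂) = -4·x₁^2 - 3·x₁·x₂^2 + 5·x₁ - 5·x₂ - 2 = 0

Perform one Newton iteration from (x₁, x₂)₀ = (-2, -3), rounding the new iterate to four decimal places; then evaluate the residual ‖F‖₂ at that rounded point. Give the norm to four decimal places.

At (-2, -3): F = (90.0000, 41.0000).
Jacobian J = [[-5·x₂^2 + 1, -10·x₁·x₂], [-8·x₁ - 3·x₂^2 + 5, -6·x₁·x₂ - 5]].
At the point, J = [[-44.0000, -60.0000], [-6.0000, -41.0000]] (det J = 1444.0000).
Solving J·Δ = −F gives Δ = (0.8518, 0.8753).
Then the next iterate is (x₁, x₂)₁ = (-1.1482, -2.1247).
Re-evaluating at (-1.1482, -2.1247): F = (26.768684, 13.159177), so ‖F‖₂ = 29.8283.

29.8283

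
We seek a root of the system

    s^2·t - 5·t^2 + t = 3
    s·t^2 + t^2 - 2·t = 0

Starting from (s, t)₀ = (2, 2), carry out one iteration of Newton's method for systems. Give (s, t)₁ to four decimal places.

(2.0714, 1.1714)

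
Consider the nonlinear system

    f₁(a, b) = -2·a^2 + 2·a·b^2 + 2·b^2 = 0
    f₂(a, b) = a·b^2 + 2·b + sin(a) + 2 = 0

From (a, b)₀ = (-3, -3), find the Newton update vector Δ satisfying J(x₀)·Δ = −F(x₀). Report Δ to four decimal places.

(0.8157, 1.2304)

At (-3, -3): F = (-54.0000, -31.141120).
Jacobian J = [[-4·a + 2·b^2, 4·a·b + 4·b], [b^2 + cos(a), 2·a·b + 2]].
At the point, J = [[30.0000, 24.0000], [8.010008, 20.0000]] (det J = 407.759820).
Solving J·Δ = −F gives Δ = (0.8157, 1.2304).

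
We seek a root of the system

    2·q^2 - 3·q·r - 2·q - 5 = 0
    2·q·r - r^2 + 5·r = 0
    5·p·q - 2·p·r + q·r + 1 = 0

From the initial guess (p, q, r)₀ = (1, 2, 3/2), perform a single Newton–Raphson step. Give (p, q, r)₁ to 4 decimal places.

At (1, 2, 3/2): F = (-10.0000, 11.2500, 11.0000).
Jacobian J = [[0, 4·q - 3·r - 2, -3·q], [0, 2·r, 2·q - 2·r + 5], [5·q - 2·r, 5·p + r, -2·p + q]].
At the point, J = [[0.0000, 1.5000, -6.0000], [0.0000, 3.0000, 6.0000], [7.0000, 6.5000, 0.0000]] (det J = 189.0000).
Solving J·Δ = −F gives Δ = (-1.3135, -0.2778, -1.7361).
Then the next iterate is (p, q, r)₁ = (-0.3135, 1.7222, -0.2361).

(-0.3135, 1.7222, -0.2361)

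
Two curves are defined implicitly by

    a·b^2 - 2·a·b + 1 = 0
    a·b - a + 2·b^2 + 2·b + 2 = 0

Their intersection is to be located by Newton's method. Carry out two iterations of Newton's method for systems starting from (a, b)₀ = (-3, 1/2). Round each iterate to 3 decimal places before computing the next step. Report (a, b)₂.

At (-3, 1/2): F = (3.250, 5.000).
Jacobian J = [[b^2 - 2·b, 2·a·b - 2·a], [b - 1, a + 4·b + 2]].
At the point, J = [[-0.750, 3.000], [-0.500, 1.000]] (det J = 0.750).
Solving J·Δ = −F gives Δ = (15.667, 2.833).
Then the next iterate is (a, b)₁ = (12.667, 3.333).
Round to (12.667, 3.333) and repeat: F = (57.27807, 60.43589), J = [[4.44289, 59.10422], [2.333, 27.999]].
Δ = (-145.867, 9.996), so (a, b)₂ = (-133.200, 13.329).

(-133.200, 13.329)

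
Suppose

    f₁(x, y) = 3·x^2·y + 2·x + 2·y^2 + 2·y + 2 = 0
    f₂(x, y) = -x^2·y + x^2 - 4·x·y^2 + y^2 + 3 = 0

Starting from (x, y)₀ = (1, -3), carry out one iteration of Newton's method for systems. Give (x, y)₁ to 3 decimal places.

(0.955, -1.897)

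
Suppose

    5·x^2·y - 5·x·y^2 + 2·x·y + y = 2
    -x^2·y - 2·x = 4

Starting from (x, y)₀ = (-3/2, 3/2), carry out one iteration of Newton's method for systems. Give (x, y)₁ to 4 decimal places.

(5.7853, 7.6503)

At (-3/2, 3/2): F = (28.7500, -4.3750).
Jacobian J = [[10·x·y - 5·y^2 + 2·y, 5·x^2 - 10·x·y + 2·x + 1], [-2·x·y - 2, -x^2]].
At the point, J = [[-30.7500, 31.7500], [2.5000, -2.2500]] (det J = -10.1875).
Solving J·Δ = −F gives Δ = (7.2853, 6.1503).
Then the next iterate is (x, y)₁ = (5.7853, 7.6503).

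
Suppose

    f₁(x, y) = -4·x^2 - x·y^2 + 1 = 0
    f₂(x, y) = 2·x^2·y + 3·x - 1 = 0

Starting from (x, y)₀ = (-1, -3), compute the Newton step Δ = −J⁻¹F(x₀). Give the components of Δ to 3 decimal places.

At (-1, -3): F = (6.000, -10.000).
Jacobian J = [[-8·x - y^2, -2·x·y], [4·x·y + 3, 2·x^2]].
At the point, J = [[-1.000, -6.000], [15.000, 2.000]] (det J = 88.000).
Solving J·Δ = −F gives Δ = (0.545, 0.909).

(0.545, 0.909)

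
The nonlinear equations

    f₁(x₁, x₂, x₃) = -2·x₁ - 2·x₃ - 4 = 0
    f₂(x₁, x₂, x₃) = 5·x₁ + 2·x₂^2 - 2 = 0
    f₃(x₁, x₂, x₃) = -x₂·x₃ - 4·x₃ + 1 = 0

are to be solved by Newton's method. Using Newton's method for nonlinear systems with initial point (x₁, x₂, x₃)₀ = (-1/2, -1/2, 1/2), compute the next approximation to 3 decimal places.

(-3.722, -10.556, 1.722)

At (-1/2, -1/2, 1/2): F = (-4.000, -4.000, -0.750).
Jacobian J = [[-2, 0, -2], [5, 4·x₂, 0], [0, -x₃, -x₂ - 4]].
At the point, J = [[-2.000, 0.000, -2.000], [5.000, -2.000, 0.000], [0.000, -0.500, -3.500]] (det J = -9.000).
Solving J·Δ = −F gives Δ = (-3.222, -10.056, 1.222).
Then the next iterate is (x₁, x₂, x₃)₁ = (-3.722, -10.556, 1.722).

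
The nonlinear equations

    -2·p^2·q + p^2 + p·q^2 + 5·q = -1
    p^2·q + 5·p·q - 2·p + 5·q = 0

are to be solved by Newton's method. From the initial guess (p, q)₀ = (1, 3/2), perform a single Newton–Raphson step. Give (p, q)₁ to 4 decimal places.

At (1, 3/2): F = (8.7500, 14.5000).
Jacobian J = [[-4·p·q + 2·p + q^2, -2·p^2 + 2·p·q + 5], [2·p·q + 5·q - 2, p^2 + 5·p + 5]].
At the point, J = [[-1.7500, 6.0000], [8.5000, 11.0000]] (det J = -70.2500).
Solving J·Δ = −F gives Δ = (0.1317, -1.4199).
Then the next iterate is (p, q)₁ = (1.1317, 0.0801).

(1.1317, 0.0801)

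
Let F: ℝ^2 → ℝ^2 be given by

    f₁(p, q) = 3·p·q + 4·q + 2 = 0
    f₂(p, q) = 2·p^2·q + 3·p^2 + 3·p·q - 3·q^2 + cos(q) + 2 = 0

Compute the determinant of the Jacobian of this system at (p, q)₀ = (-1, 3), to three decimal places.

J = [[3·q, 3·p + 4], [4·p·q + 6·p + 3·q, 2·p^2 + 3·p - 6·q - sin(q)]].
At the point, J = [[9.000, 1.000], [-9.000, -19.14112]].
det J = -163.270.

-163.270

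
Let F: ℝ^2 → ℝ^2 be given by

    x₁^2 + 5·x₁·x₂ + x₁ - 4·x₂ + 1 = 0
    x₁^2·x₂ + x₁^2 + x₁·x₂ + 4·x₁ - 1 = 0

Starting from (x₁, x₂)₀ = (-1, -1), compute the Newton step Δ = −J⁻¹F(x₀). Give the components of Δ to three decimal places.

At (-1, -1): F = (10.000, -4.000).
Jacobian J = [[2·x₁ + 5·x₂ + 1, 5·x₁ - 4], [2·x₁·x₂ + 2·x₁ + x₂ + 4, x₁^2 + x₁]].
At the point, J = [[-6.000, -9.000], [3.000, 0.000]] (det J = 27.000).
Solving J·Δ = −F gives Δ = (1.333, 0.222).

(1.333, 0.222)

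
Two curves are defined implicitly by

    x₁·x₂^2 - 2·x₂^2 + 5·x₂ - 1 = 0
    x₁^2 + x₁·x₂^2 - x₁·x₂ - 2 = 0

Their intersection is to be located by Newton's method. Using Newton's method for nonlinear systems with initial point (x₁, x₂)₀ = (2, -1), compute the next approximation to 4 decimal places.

(2.1667, 0.1667)

At (2, -1): F = (-6.0000, 6.0000).
Jacobian J = [[x₂^2, 2·x₁·x₂ - 4·x₂ + 5], [2·x₁ + x₂^2 - x₂, 2·x₁·x₂ - x₁]].
At the point, J = [[1.0000, 5.0000], [6.0000, -6.0000]] (det J = -36.0000).
Solving J·Δ = −F gives Δ = (0.1667, 1.1667).
Then the next iterate is (x₁, x₂)₁ = (2.1667, 0.1667).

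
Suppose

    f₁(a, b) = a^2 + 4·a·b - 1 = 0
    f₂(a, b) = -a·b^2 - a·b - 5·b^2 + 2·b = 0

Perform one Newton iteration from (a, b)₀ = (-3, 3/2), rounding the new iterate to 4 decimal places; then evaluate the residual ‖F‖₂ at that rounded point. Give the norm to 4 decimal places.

At (-3, 3/2): F = (-10.0000, 3.0000).
Jacobian J = [[2·a + 4·b, 4·a], [-b^2 - b, -2·a·b - a - 10·b + 2]].
At the point, J = [[0.0000, -12.0000], [-3.7500, -1.0000]] (det J = -45.0000).
Solving J·Δ = −F gives Δ = (1.0222, -0.8333).
Then the next iterate is (a, b)₁ = (-1.9778, 0.6667).
Re-evaluating at (-1.9778, 0.6667): F = (-2.362704, 1.308665), so ‖F‖₂ = 2.7009.

2.7009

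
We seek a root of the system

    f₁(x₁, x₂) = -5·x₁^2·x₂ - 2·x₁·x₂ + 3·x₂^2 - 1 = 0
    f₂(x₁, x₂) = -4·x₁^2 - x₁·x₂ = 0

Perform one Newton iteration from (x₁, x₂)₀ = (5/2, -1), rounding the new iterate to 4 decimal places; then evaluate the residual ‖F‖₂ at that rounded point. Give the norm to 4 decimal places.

At (5/2, -1): F = (38.2500, -22.5000).
Jacobian J = [[-10·x₁·x₂ - 2·x₂, -5·x₁^2 - 2·x₁ + 6·x₂], [-8·x₁ - x₂, -x₁]].
At the point, J = [[27.0000, -42.2500], [-19.0000, -2.5000]] (det J = -870.2500).
Solving J·Δ = −F gives Δ = (-1.2022, 0.1370).
Then the next iterate is (x₁, x₂)₁ = (1.2978, -0.8630).
Re-evaluating at (1.2978, -0.8630): F = (10.741999, -5.617138), so ‖F‖₂ = 12.1220.

12.1220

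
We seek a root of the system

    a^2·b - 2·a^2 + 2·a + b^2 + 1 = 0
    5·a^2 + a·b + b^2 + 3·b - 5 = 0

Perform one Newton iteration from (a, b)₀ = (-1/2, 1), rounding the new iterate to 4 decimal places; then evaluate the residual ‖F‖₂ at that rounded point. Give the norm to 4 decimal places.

0.1853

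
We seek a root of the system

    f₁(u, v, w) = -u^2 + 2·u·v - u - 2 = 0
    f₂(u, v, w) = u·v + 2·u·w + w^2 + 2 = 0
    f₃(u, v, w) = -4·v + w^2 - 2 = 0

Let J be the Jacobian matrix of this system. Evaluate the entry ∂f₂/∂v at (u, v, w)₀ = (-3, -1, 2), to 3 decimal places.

∂f₂/∂v = u.
At (-3, -1, 2) this is -3.000.

-3.000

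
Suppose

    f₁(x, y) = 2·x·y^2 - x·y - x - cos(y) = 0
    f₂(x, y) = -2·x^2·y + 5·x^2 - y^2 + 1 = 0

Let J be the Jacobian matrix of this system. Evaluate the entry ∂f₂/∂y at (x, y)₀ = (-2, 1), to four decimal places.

-10.0000

∂f₂/∂y = -2·x^2 - 2·y.
At (-2, 1) this is -10.0000.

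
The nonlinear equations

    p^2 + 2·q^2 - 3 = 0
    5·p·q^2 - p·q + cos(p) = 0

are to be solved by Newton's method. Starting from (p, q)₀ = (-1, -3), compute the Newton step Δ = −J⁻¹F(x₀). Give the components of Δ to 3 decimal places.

At (-1, -3): F = (16.000, -47.45970).
Jacobian J = [[2·p, 4·q], [5·q^2 - q - sin(p), 10·p·q - p]].
At the point, J = [[-2.000, -12.000], [48.84147, 31.000]] (det J = 524.09765).
Solving J·Δ = −F gives Δ = (0.140, 1.310).

(0.140, 1.310)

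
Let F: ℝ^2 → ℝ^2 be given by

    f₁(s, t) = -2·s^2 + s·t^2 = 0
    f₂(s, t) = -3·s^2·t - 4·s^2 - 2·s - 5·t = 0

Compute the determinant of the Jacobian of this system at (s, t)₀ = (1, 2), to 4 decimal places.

88.0000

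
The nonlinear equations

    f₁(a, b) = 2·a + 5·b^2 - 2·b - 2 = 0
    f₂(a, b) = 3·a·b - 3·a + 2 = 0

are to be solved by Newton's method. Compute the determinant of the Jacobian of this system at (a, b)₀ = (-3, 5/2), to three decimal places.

-121.500

J = [[2, 10·b - 2], [3·b - 3, 3·a]].
At the point, J = [[2.000, 23.000], [4.500, -9.000]].
det J = -121.500.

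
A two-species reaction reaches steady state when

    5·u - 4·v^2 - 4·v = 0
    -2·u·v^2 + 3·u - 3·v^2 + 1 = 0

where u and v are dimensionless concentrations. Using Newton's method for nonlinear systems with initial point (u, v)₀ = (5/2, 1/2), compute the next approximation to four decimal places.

(1.3000, 0.9375)

At (5/2, 1/2): F = (9.5000, 6.5000).
Jacobian J = [[5, -8·v - 4], [-2·v^2 + 3, -4·u·v - 6·v]].
At the point, J = [[5.0000, -8.0000], [2.5000, -8.0000]] (det J = -20.0000).
Solving J·Δ = −F gives Δ = (-1.2000, 0.4375).
Then the next iterate is (u, v)₁ = (1.3000, 0.9375).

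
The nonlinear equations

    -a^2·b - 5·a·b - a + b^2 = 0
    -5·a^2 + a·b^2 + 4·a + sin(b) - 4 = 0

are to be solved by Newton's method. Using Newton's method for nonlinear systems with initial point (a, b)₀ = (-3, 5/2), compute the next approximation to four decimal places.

At (-3, 5/2): F = (24.2500, -79.151528).
Jacobian J = [[-2·a·b - 5·b - 1, -a^2 - 5·a + 2·b], [-10·a + b^2 + 4, 2·a·b + cos(b)]].
At the point, J = [[1.5000, 11.0000], [40.2500, -15.801144]] (det J = -466.451715).
Solving J·Δ = −F gives Δ = (1.0451, -2.3471).
Then the next iterate is (a, b)₁ = (-1.9549, 0.1529).

(-1.9549, 0.1529)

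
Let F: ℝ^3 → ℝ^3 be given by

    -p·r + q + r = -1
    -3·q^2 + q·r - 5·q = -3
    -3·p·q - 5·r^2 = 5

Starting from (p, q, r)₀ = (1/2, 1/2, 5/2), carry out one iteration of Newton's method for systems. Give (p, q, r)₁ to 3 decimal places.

At (1/2, 1/2, 5/2): F = (2.750, 1.000, -37.000).
Jacobian J = [[-r, 1, -p + 1], [0, -6·q + r - 5, q], [-3·q, -3·p, -10·r]].
At the point, J = [[-2.500, 1.000, 0.500], [0.000, -5.500, 0.500], [-1.500, -1.500, -25.000]] (det J = -350.500).
Solving J·Δ = −F gives Δ = (0.811, 0.043, -1.531).
Then the next iterate is (p, q, r)₁ = (1.311, 0.543, 0.969).

(1.311, 0.543, 0.969)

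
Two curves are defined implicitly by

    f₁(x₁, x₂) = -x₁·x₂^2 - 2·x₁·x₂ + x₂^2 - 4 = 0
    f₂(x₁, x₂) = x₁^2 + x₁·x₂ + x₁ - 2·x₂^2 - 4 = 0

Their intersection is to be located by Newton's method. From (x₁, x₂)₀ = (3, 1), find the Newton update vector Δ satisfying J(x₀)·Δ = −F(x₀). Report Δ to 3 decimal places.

At (3, 1): F = (-12.000, 9.000).
Jacobian J = [[-x₂^2 - 2·x₂, -2·x₁·x₂ - 2·x₁ + 2·x₂], [2·x₁ + x₂ + 1, x₁ - 4·x₂]].
At the point, J = [[-3.000, -10.000], [8.000, -1.000]] (det J = 83.000).
Solving J·Δ = −F gives Δ = (-1.229, -0.831).

(-1.229, -0.831)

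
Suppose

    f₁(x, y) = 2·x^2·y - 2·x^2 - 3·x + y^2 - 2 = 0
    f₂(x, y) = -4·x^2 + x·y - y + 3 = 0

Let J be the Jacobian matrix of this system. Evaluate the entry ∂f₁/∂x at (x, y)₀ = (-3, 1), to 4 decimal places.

∂f₁/∂x = 4·x·y - 4·x - 3.
At (-3, 1) this is -3.0000.

-3.0000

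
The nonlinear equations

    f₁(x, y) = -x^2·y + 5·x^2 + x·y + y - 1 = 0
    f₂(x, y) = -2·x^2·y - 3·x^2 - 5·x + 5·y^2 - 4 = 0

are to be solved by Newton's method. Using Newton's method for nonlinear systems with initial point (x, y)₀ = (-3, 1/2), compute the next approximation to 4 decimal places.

At (-3, 1/2): F = (38.5000, -23.7500).
Jacobian J = [[-2·x·y + 10·x + y, -x^2 + x + 1], [-4·x·y - 6·x - 5, -2·x^2 + 10·y]].
At the point, J = [[-26.5000, -11.0000], [19.0000, -13.0000]] (det J = 553.5000).
Solving J·Δ = −F gives Δ = (1.3762, 0.1845).
Then the next iterate is (x, y)₁ = (-1.6238, 0.6845).

(-1.6238, 0.6845)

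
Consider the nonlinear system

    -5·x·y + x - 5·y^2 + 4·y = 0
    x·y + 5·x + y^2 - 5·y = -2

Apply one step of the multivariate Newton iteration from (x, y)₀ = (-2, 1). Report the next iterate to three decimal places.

At (-2, 1): F = (7.000, -14.000).
Jacobian J = [[-5·y + 1, -5·x - 10·y + 4], [y + 5, x + 2·y - 5]].
At the point, J = [[-4.000, 4.000], [6.000, -5.000]] (det J = -4.000).
Solving J·Δ = −F gives Δ = (5.250, 3.500).
Then the next iterate is (x, y)₁ = (3.250, 4.500).

(3.250, 4.500)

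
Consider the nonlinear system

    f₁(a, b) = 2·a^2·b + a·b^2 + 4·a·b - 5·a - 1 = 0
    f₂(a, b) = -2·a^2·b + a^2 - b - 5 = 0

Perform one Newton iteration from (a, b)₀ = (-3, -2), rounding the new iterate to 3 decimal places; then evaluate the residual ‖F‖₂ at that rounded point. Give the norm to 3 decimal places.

At (-3, -2): F = (-10.000, 42.000).
Jacobian J = [[4·a·b + b^2 + 4·b - 5, 2·a^2 + 2·a·b + 4·a], [-4·a·b + 2·a, -2·a^2 - 1]].
At the point, J = [[15.000, 18.000], [-30.000, -19.000]] (det J = 255.000).
Solving J·Δ = −F gives Δ = (2.220, -1.294).
Then the next iterate is (a, b)₁ = (-0.780, -3.294).
Re-evaluating at (-0.780, -3.294): F = (0.70580, 2.91054), so ‖F‖₂ = 2.995.

2.995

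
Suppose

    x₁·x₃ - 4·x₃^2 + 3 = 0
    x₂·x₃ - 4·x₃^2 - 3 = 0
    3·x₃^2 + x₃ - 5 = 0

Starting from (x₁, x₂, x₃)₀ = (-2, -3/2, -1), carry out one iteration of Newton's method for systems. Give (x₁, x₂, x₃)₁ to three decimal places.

At (-2, -3/2, -1): F = (1.000, -5.500, -3.000).
Jacobian J = [[x₃, 0, x₁ - 8·x₃], [0, x₃, x₂ - 8·x₃], [0, 0, 6·x₃ + 1]].
At the point, J = [[-1.000, 0.000, 6.000], [0.000, -1.000, 6.500], [0.000, 0.000, -5.000]] (det J = -5.000).
Solving J·Δ = −F gives Δ = (-2.600, -9.400, -0.600).
Then the next iterate is (x₁, x₂, x₃)₁ = (-4.600, -10.900, -1.600).

(-4.600, -10.900, -1.600)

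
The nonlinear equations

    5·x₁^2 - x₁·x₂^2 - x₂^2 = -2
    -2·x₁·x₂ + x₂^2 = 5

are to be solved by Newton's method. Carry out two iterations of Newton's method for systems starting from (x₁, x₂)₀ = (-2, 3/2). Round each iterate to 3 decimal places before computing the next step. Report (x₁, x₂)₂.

At (-2, 3/2): F = (24.250, 3.250).
Jacobian J = [[10·x₁ - x₂^2, -2·x₁·x₂ - 2·x₂], [-2·x₂, -2·x₁ + 2·x₂]].
At the point, J = [[-22.250, 3.000], [-3.000, 7.000]] (det J = -146.750).
Solving J·Δ = −F gives Δ = (1.090, 0.003).
Then the next iterate is (x₁, x₂)₁ = (-0.910, 1.503).
Round to (-0.910, 1.503) and repeat: F = (5.93719, -0.00553), J = [[-11.35901, -0.27054], [-3.006, 4.826]].
Δ = (0.515, 0.322), so (x₁, x₂)₂ = (-0.395, 1.825).

(-0.395, 1.825)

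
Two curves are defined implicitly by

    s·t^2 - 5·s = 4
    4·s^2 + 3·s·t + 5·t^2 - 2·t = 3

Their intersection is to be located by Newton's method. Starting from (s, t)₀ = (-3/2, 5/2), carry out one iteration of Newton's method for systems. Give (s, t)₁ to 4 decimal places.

(3.0941, 2.4824)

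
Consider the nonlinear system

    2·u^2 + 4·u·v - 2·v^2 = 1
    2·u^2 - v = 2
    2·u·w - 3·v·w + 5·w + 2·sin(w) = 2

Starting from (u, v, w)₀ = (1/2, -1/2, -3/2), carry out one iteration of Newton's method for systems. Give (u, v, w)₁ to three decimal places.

(1.250, 0.000, 0.495)

At (1/2, -1/2, -3/2): F = (-2.000, -1.000, -15.24499).
Jacobian J = [[4·u + 4·v, 4·u - 4·v, 0], [4·u, -1, 0], [2·w, -3·w, 2·u - 3·v + 2·cos(w) + 5]].
At the point, J = [[0.000, 4.000, 0.000], [2.000, -1.000, 0.000], [-3.000, 4.500, 7.64147]] (det J = -61.13180).
Solving J·Δ = −F gives Δ = (0.750, 0.500, 1.995).
Then the next iterate is (u, v, w)₁ = (1.250, 0.000, 0.495).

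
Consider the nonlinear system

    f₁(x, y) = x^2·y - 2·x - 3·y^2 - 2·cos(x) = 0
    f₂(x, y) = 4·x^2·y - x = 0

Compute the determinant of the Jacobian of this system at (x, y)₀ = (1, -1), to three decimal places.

53.732

J = [[2·x·y + 2·sin(x) - 2, x^2 - 6·y], [8·x·y - 1, 4·x^2]].
At the point, J = [[-2.31706, 7.000], [-9.000, 4.000]].
det J = 53.732.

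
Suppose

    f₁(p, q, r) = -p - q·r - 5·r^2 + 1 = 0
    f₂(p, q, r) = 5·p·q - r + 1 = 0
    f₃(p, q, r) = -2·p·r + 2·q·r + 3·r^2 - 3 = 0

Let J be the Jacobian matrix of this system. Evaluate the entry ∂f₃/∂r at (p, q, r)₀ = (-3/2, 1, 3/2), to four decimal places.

14.0000

∂f₃/∂r = -2·p + 2·q + 6·r.
At (-3/2, 1, 3/2) this is 14.0000.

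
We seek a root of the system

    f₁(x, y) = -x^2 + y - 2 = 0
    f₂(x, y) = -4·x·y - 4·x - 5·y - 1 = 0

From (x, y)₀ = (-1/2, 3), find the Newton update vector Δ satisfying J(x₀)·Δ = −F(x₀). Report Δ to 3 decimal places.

At (-1/2, 3): F = (0.750, -8.000).
Jacobian J = [[-2·x, 1], [-4·y - 4, -4·x - 5]].
At the point, J = [[1.000, 1.000], [-16.000, -3.000]] (det J = 13.000).
Solving J·Δ = −F gives Δ = (-0.442, -0.308).

(-0.442, -0.308)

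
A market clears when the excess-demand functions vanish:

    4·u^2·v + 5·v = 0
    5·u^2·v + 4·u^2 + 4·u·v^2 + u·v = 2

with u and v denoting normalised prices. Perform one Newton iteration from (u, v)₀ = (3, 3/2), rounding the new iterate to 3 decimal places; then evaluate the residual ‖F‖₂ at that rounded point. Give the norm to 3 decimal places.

42.202

At (3, 3/2): F = (61.500, 133.000).
Jacobian J = [[8·u·v, 4·u^2 + 5], [10·u·v + 8·u + 4·v^2 + v, 5·u^2 + 8·u·v + u]].
At the point, J = [[36.000, 41.000], [79.500, 84.000]] (det J = -235.500).
Solving J·Δ = −F gives Δ = (-1.219, -0.430).
Then the next iterate is (u, v)₁ = (1.781, 1.070).
Re-evaluating at (1.781, 1.070): F = (18.92599, 37.71977), so ‖F‖₂ = 42.202.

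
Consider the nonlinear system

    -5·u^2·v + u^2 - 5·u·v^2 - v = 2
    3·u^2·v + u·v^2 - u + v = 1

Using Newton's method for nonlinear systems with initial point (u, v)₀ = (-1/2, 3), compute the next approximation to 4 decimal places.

(-0.0983, 2.8786)

At (-1/2, 3): F = (14.0000, 0.2500).
Jacobian J = [[-10·u·v + 2·u - 5·v^2, -5·u^2 - 10·u·v - 1], [6·u·v + v^2 - 1, 3·u^2 + 2·u·v + 1]].
At the point, J = [[-31.0000, 12.7500], [-1.0000, -1.2500]] (det J = 51.5000).
Solving J·Δ = −F gives Δ = (0.4017, -0.1214).
Then the next iterate is (u, v)₁ = (-0.0983, 2.8786).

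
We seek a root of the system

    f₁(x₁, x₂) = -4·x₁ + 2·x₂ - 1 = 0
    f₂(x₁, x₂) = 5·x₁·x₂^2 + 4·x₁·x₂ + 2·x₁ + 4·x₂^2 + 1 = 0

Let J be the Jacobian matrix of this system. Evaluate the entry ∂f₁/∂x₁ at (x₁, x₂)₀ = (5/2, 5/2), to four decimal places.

∂f₁/∂x₁ = -4.
At (5/2, 5/2) this is -4.0000.

-4.0000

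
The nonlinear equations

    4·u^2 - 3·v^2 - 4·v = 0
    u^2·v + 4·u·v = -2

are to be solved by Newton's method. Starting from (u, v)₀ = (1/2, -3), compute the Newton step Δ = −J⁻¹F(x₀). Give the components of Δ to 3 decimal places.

(-0.160, 1.046)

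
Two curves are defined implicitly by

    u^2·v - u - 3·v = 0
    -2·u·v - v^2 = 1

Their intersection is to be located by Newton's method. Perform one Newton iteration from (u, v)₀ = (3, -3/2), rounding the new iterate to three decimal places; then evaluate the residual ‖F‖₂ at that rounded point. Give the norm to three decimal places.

At (3, -3/2): F = (-12.000, 5.750).
Jacobian J = [[2·u·v - 1, u^2 - 3], [-2·v, -2·u - 2·v]].
At the point, J = [[-10.000, 6.000], [3.000, -3.000]] (det J = 12.000).
Solving J·Δ = −F gives Δ = (-0.125, 1.792).
Then the next iterate is (u, v)₁ = (2.875, 0.292).
Re-evaluating at (2.875, 0.292): F = (-1.33744, -2.76426), so ‖F‖₂ = 3.071.

3.071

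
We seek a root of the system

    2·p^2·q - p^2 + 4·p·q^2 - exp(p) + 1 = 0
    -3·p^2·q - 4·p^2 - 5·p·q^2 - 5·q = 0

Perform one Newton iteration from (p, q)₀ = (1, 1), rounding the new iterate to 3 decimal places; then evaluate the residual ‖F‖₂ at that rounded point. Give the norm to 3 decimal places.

At (1, 1): F = (3.28172, -17.000).
Jacobian J = [[4·p·q - 2·p + 4·q^2 - exp(p), 2·p^2 + 8·p·q], [-6·p·q - 8·p - 5·q^2, -3·p^2 - 10·p·q - 5]].
At the point, J = [[3.28172, 10.000], [-19.000, -18.000]] (det J = 130.92907).
Solving J·Δ = −F gives Δ = (-0.847, -0.050).
Then the next iterate is (p, q)₁ = (0.153, 0.950).
Re-evaluating at (0.153, 0.950): F = (0.40807, -5.60076), so ‖F‖₂ = 5.616.

5.616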